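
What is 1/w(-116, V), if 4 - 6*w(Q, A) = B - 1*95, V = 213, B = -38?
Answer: 6/137 ≈ 0.043796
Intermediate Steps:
w(Q, A) = 137/6 (w(Q, A) = ⅔ - (-38 - 1*95)/6 = ⅔ - (-38 - 95)/6 = ⅔ - ⅙*(-133) = ⅔ + 133/6 = 137/6)
1/w(-116, V) = 1/(137/6) = 6/137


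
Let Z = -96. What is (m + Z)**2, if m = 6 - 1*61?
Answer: 22801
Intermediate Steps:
m = -55 (m = 6 - 61 = -55)
(m + Z)**2 = (-55 - 96)**2 = (-151)**2 = 22801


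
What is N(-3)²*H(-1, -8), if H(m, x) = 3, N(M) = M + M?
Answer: 108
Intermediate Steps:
N(M) = 2*M
N(-3)²*H(-1, -8) = (2*(-3))²*3 = (-6)²*3 = 36*3 = 108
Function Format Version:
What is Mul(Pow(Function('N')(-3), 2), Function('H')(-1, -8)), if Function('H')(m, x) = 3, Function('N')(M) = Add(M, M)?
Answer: 108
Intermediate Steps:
Function('N')(M) = Mul(2, M)
Mul(Pow(Function('N')(-3), 2), Function('H')(-1, -8)) = Mul(Pow(Mul(2, -3), 2), 3) = Mul(Pow(-6, 2), 3) = Mul(36, 3) = 108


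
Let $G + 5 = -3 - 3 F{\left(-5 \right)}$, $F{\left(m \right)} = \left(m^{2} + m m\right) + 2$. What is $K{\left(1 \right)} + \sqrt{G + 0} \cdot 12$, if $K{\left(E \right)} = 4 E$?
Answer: $4 + 24 i \sqrt{41} \approx 4.0 + 153.68 i$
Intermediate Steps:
$F{\left(m \right)} = 2 + 2 m^{2}$ ($F{\left(m \right)} = \left(m^{2} + m^{2}\right) + 2 = 2 m^{2} + 2 = 2 + 2 m^{2}$)
$G = -164$ ($G = -5 - \left(3 + 3 \left(2 + 2 \left(-5\right)^{2}\right)\right) = -5 - \left(3 + 3 \left(2 + 2 \cdot 25\right)\right) = -5 - \left(3 + 3 \left(2 + 50\right)\right) = -5 - 159 = -164$)
$K{\left(1 \right)} + \sqrt{G + 0} \cdot 12 = 4 \cdot 1 + \sqrt{-164 + 0} \cdot 12 = 4 + \sqrt{-164} \cdot 12 = 4 + 2 i \sqrt{41} \cdot 12 = 4 + 24 i \sqrt{41}$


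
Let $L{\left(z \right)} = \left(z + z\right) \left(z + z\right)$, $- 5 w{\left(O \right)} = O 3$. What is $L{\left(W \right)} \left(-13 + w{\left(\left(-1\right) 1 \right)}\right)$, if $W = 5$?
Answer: $-1240$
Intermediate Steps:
$w{\left(O \right)} = - \frac{3 O}{5}$ ($w{\left(O \right)} = - \frac{O 3}{5} = - \frac{3 O}{5}$)
$L{\left(z \right)} = 4 z^{2}$ ($L{\left(z \right)} = 2 z 2 z = 4 z^{2}$)
$L{\left(W \right)} \left(-13 + w{\left(\left(-1\right) 1 \right)}\right) = 4 \cdot 5^{2} \left(-13 - \frac{3 \left(\left(-1\right) 1\right)}{5}\right) = 4 \cdot 25 \left(-13 - - \frac{3}{5}\right) = 100 \left(-13 + \frac{3}{5}\right) = 100 \left(- \frac{62}{5}\right) = -1240$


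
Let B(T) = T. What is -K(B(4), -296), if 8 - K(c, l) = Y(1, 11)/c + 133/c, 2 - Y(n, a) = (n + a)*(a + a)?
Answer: -161/4 ≈ -40.250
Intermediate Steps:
Y(n, a) = 2 - 2*a*(a + n) (Y(n, a) = 2 - (n + a)*(a + a) = 2 - (a + n)*2*a = 2 - 2*a*(a + n))
K(c, l) = 8 + 129/c (K(c, l) = 8 - ((2 - 2*11² - 2*11*1)/c + 133/c) = 8 - ((2 - 2*121 - 22)/c + 133/c) = 8 - ((2 - 242 - 22)/c + 133/c) = 8 - (-262/c + 133/c) = 8 - (-129)/c = 8 + 129/c)
-K(B(4), -296) = -(8 + 129/4) = -1*161/4 = -161/4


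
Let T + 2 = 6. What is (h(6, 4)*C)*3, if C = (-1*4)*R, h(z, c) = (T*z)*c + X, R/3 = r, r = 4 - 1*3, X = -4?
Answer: -3312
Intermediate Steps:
T = 4 (T = -2 + 6 = 4)
r = 1 (r = 4 - 3 = 1)
R = 3 (R = 3*1 = 3)
h(z, c) = -4 + 4*c*z (h(z, c) = (4*z)*c - 4 = 4*c*z - 4 = -4 + 4*c*z)
C = -12 (C = -1*4*3 = -4*3 = -12)
(h(6, 4)*C)*3 = ((-4 + 4*4*6)*(-12))*3 = ((-4 + 96)*(-12))*3 = (92*(-12))*3 = -1104*3 = -3312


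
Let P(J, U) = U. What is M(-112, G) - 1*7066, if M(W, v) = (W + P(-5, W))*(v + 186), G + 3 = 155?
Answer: -82778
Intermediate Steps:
G = 152 (G = -3 + 155 = 152)
M(W, v) = 2*W*(186 + v) (M(W, v) = (W + W)*(v + 186) = (2*W)*(186 + v) = 2*W*(186 + v))
M(-112, G) - 1*7066 = 2*(-112)*(186 + 152) - 1*7066 = 2*(-112)*338 - 7066 = -75712 - 7066 = -82778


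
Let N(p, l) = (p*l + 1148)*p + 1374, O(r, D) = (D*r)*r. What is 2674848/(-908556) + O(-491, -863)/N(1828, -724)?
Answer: -47550252449723/16637635078934 ≈ -2.8580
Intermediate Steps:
O(r, D) = D*r**2
N(p, l) = 1374 + p*(1148 + l*p) (N(p, l) = (l*p + 1148)*p + 1374 = (1148 + l*p)*p + 1374 = p*(1148 + l*p) + 1374 = 1374 + p*(1148 + l*p))
2674848/(-908556) + O(-491, -863)/N(1828, -724) = 2674848/(-908556) + (-863*(-491)**2)/(1374 + 1148*1828 - 724*1828**2) = 2674848*(-1/908556) + (-863*241081)/(1374 + 2098544 - 724*3341584) = -20264/6883 - 208052903/(1374 + 2098544 - 2419306816) = -20264/6883 - 208052903/(-2417206898) = -20264/6883 - 208052903*(-1/2417206898) = -20264/6883 + 208052903/2417206898 = -47550252449723/16637635078934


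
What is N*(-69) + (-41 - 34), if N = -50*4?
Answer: 13725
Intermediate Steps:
N = -200
N*(-69) + (-41 - 34) = -200*(-69) + (-41 - 34) = 13800 - 75 = 13725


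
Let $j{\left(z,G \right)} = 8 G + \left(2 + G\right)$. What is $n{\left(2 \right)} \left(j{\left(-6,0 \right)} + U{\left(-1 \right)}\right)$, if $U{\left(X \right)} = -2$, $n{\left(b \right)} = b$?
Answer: $0$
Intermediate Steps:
$j{\left(z,G \right)} = 2 + 9 G$
$n{\left(2 \right)} \left(j{\left(-6,0 \right)} + U{\left(-1 \right)}\right) = 2 \left(\left(2 + 9 \cdot 0\right) - 2\right) = 2 \left(\left(2 + 0\right) - 2\right) = 2 \left(2 - 2\right) = 2 \cdot 0 = 0$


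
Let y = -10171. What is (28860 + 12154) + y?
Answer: 30843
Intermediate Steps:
(28860 + 12154) + y = (28860 + 12154) - 10171 = 41014 - 10171 = 30843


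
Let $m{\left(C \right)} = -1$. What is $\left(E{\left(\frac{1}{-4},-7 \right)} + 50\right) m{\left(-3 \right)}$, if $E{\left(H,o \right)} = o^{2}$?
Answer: $-99$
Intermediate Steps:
$\left(E{\left(\frac{1}{-4},-7 \right)} + 50\right) m{\left(-3 \right)} = \left(\left(-7\right)^{2} + 50\right) \left(-1\right) = \left(49 + 50\right) \left(-1\right) = 99 \left(-1\right) = -99$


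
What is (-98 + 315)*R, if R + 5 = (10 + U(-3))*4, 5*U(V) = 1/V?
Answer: 113057/15 ≈ 7537.1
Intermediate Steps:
U(V) = 1/(5*V)
R = 521/15 (R = -5 + (10 + (⅕)/(-3))*4 = -5 + (10 + (⅕)*(-⅓))*4 = -5 + (10 - 1/15)*4 = -5 + (149/15)*4 = -5 + 596/15 = 521/15 ≈ 34.733)
(-98 + 315)*R = (-98 + 315)*(521/15) = 217*(521/15) = 113057/15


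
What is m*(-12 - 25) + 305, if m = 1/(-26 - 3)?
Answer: 8882/29 ≈ 306.28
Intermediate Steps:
m = -1/29 (m = 1/(-29) = -1/29 ≈ -0.034483)
m*(-12 - 25) + 305 = -(-12 - 25)/29 + 305 = -1/29*(-37) + 305 = 37/29 + 305 = 8882/29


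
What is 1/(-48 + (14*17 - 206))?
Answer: -1/16 ≈ -0.062500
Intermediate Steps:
1/(-48 + (14*17 - 206)) = 1/(-48 + (238 - 206)) = 1/(-48 + 32) = 1/(-16) = -1/16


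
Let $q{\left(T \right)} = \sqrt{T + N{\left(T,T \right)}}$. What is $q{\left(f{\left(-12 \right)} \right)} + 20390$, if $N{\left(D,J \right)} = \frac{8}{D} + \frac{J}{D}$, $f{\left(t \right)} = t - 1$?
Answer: $20390 + \frac{2 i \sqrt{533}}{13} \approx 20390.0 + 3.5518 i$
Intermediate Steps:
$f{\left(t \right)} = -1 + t$
$q{\left(T \right)} = \sqrt{T + \frac{8 + T}{T}}$
$q{\left(f{\left(-12 \right)} \right)} + 20390 = \sqrt{1 - 13 + \frac{8}{-1 - 12}} + 20390 = \sqrt{1 - 13 + \frac{8}{-13}} + 20390 = \sqrt{1 - 13 + 8 \left(- \frac{1}{13}\right)} + 20390 = \sqrt{1 - 13 - \frac{8}{13}} + 20390 = \sqrt{- \frac{164}{13}} + 20390 = \frac{2 i \sqrt{533}}{13} + 20390 = 20390 + \frac{2 i \sqrt{533}}{13}$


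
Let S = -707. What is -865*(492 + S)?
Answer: 185975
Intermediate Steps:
-865*(492 + S) = -865*(492 - 707) = -865*(-215) = 185975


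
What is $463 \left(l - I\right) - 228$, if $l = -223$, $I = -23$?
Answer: $-92828$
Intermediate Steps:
$463 \left(l - I\right) - 228 = 463 \left(-223 - -23\right) - 228 = 463 \left(-223 + 23\right) - 228 = 463 \left(-200\right) - 228 = -92600 - 228 = -92828$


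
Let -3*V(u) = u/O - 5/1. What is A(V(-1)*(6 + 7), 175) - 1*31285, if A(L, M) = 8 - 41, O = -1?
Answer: -31318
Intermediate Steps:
V(u) = 5/3 + u/3 (V(u) = -(u/(-1) - 5/1)/3 = -(u*(-1) - 5*1)/3 = -(-u - 5)/3 = -(-5 - u)/3 = 5/3 + u/3)
A(L, M) = -33
A(V(-1)*(6 + 7), 175) - 1*31285 = -33 - 1*31285 = -33 - 31285 = -31318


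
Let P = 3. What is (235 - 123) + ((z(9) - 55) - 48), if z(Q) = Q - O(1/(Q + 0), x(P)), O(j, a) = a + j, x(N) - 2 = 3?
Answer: 116/9 ≈ 12.889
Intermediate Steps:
x(N) = 5 (x(N) = 2 + 3 = 5)
z(Q) = -5 + Q - 1/Q (z(Q) = Q - (5 + 1/(Q + 0)) = Q - (5 + 1/Q) = Q + (-5 - 1/Q) = -5 + Q - 1/Q)
(235 - 123) + ((z(9) - 55) - 48) = (235 - 123) + (((-5 + 9 - 1/9) - 55) - 48) = 112 + (((-5 + 9 - 1*⅑) - 55) - 48) = 112 + (((-5 + 9 - ⅑) - 55) - 48) = 112 + ((35/9 - 55) - 48) = 112 + (-460/9 - 48) = 112 - 892/9 = 116/9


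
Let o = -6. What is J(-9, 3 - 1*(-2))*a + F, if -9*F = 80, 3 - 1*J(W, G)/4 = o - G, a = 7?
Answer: 3448/9 ≈ 383.11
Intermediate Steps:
J(W, G) = 36 + 4*G (J(W, G) = 12 - 4*(-6 - G) = 12 + (24 + 4*G) = 36 + 4*G)
F = -80/9 (F = -1/9*80 = -80/9 ≈ -8.8889)
J(-9, 3 - 1*(-2))*a + F = (36 + 4*(3 - 1*(-2)))*7 - 80/9 = (36 + 4*(3 + 2))*7 - 80/9 = (36 + 4*5)*7 - 80/9 = (36 + 20)*7 - 80/9 = 56*7 - 80/9 = 392 - 80/9 = 3448/9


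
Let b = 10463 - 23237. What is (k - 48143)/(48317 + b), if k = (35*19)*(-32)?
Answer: -69423/35543 ≈ -1.9532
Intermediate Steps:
b = -12774
k = -21280 (k = 665*(-32) = -21280)
(k - 48143)/(48317 + b) = (-21280 - 48143)/(48317 - 12774) = -69423/35543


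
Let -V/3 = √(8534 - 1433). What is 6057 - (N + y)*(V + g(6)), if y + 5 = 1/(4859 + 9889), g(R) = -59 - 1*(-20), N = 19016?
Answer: 3674641189/4916 + 841122687*√789/4916 ≈ 5.5535e+6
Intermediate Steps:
g(R) = -39 (g(R) = -59 + 20 = -39)
V = -9*√789 (V = -3*√(8534 - 1433) = -9*√789 ≈ -252.80)
y = -73739/14748 (y = -5 + 1/(4859 + 9889) = -5 + 1/14748 = -73739/14748 ≈ -4.9999)
6057 - (N + y)*(V + g(6)) = 6057 - (19016 - 73739/14748)*(-9*√789 - 39) = 6057 - 280374229*(-39 - 9*√789)/14748 = 6057 - (-3644864977/4916 - 841122687*√789/4916) = 6057 + (3644864977/4916 + 841122687*√789/4916) = 3674641189/4916 + 841122687*√789/4916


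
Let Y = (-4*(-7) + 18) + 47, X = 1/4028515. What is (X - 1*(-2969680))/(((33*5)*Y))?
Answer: 11963400425201/61817562675 ≈ 193.53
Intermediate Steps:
X = 1/4028515 ≈ 2.4823e-7
Y = 93 (Y = (28 + 18) + 47 = 46 + 47 = 93)
(X - 1*(-2969680))/(((33*5)*Y)) = (1/4028515 - 1*(-2969680))/(((33*5)*93)) = (1/4028515 + 2969680)/((165*93)) = (11963400425201/4028515)/15345 = (11963400425201/4028515)*(1/15345) = 11963400425201/61817562675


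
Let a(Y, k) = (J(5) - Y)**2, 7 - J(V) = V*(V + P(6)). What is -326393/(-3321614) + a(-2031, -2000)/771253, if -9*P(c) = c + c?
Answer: 5400302324965/1002445341786 ≈ 5.3871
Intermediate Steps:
P(c) = -2*c/9 (P(c) = -(c + c)/9 = -2*c/9)
J(V) = 7 - V*(-4/3 + V) (J(V) = 7 - V*(V - 2/9*6) = 7 - V*(V - 4/3) = 7 - V*(-4/3 + V))
a(Y, k) = (-34/3 - Y)**2 (a(Y, k) = ((7 - 1*5**2 + (4/3)*5) - Y)**2 = ((7 - 1*25 + 20/3) - Y)**2 = ((7 - 25 + 20/3) - Y)**2 = (-34/3 - Y)**2)
-326393/(-3321614) + a(-2031, -2000)/771253 = -326393/(-3321614) + ((34 + 3*(-2031))**2/9)/771253 = -326393*(-1/3321614) + ((34 - 6093)**2/9)*(1/771253) = 14191/144418 + ((1/9)*(-6059)**2)*(1/771253) = 14191/144418 + ((1/9)*36711481)*(1/771253) = 14191/144418 + (36711481/9)*(1/771253) = 14191/144418 + 36711481/6941277 = 5400302324965/1002445341786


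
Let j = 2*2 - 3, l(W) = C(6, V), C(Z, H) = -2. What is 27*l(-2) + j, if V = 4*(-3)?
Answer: -53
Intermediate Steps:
V = -12
l(W) = -2
j = 1 (j = 4 - 3 = 1)
27*l(-2) + j = 27*(-2) + 1 = -54 + 1 = -53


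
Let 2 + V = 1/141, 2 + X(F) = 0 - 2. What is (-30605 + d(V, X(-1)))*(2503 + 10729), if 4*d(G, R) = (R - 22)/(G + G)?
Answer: -113789202596/281 ≈ -4.0494e+8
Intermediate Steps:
X(F) = -4 (X(F) = -2 + (0 - 2) = -2 - 2 = -4)
V = -281/141 (V = -2 + 1/141 = -281/141 ≈ -1.9929)
d(G, R) = (-22 + R)/(8*G) (d(G, R) = ((R - 22)/(G + G))/4 = ((-22 + R)/((2*G)))/4 = ((-22 + R)*(1/(2*G)))/4 = ((-22 + R)/(2*G))/4 = (-22 + R)/(8*G))
(-30605 + d(V, X(-1)))*(2503 + 10729) = (-30605 + (-22 - 4)/(8*(-281/141)))*(2503 + 10729) = (-30605 + (1/8)*(-141/281)*(-26))*13232 = (-30605 + 1833/1124)*13232 = -34398187/1124*13232 = -113789202596/281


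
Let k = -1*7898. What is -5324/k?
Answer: 242/359 ≈ 0.67410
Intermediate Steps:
k = -7898
-5324/k = -5324/(-7898) = -5324*(-1/7898) = 242/359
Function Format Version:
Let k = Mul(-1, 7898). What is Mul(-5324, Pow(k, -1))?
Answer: Rational(242, 359) ≈ 0.67410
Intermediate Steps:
k = -7898
Mul(-5324, Pow(k, -1)) = Mul(-5324, Pow(-7898, -1)) = Mul(-5324, Rational(-1, 7898)) = Rational(242, 359)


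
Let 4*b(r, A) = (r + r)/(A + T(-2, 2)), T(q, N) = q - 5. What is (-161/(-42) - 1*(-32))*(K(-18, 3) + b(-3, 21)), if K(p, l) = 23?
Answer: 137815/168 ≈ 820.33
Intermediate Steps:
T(q, N) = -5 + q
b(r, A) = r/(2*(-7 + A)) (b(r, A) = ((r + r)/(A + (-5 - 2)))/4 = ((2*r)/(A - 7))/4 = ((2*r)/(-7 + A))/4 = (2*r/(-7 + A))/4 = r/(2*(-7 + A)))
(-161/(-42) - 1*(-32))*(K(-18, 3) + b(-3, 21)) = (-161/(-42) - 1*(-32))*(23 + (1/2)*(-3)/(-7 + 21)) = (-161*(-1/42) + 32)*(23 + (1/2)*(-3)/14) = (23/6 + 32)*(23 + (1/2)*(-3)*(1/14)) = 215*(23 - 3/28)/6 = (215/6)*(641/28) = 137815/168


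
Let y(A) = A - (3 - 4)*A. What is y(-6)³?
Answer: -1728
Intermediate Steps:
y(A) = 2*A (y(A) = A - (-1)*A = A + A = 2*A)
y(-6)³ = (2*(-6))³ = (-12)³ = -1728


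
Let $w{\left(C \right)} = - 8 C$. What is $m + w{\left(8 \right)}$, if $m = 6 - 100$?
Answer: $-158$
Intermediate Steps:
$m = -94$ ($m = 6 - 100 = -94$)
$m + w{\left(8 \right)} = -94 - 64 = -158$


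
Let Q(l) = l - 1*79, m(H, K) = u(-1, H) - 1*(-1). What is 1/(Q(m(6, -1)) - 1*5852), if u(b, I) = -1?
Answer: -1/5931 ≈ -0.00016861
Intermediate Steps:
m(H, K) = 0 (m(H, K) = -1 - 1*(-1) = -1 + 1 = 0)
Q(l) = -79 + l (Q(l) = l - 79 = -79 + l)
1/(Q(m(6, -1)) - 1*5852) = 1/((-79 + 0) - 1*5852) = 1/(-79 - 5852) = 1/(-5931) = -1/5931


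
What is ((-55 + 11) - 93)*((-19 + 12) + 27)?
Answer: -2740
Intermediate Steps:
((-55 + 11) - 93)*((-19 + 12) + 27) = (-44 - 93)*(-7 + 27) = -137*20 = -2740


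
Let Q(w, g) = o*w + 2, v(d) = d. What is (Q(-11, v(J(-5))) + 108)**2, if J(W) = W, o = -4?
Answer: 23716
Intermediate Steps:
Q(w, g) = 2 - 4*w (Q(w, g) = -4*w + 2 = 2 - 4*w)
(Q(-11, v(J(-5))) + 108)**2 = ((2 - 4*(-11)) + 108)**2 = ((2 + 44) + 108)**2 = (46 + 108)**2 = 154**2 = 23716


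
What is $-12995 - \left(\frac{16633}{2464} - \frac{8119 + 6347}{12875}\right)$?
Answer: $- \frac{412431885651}{31724000} \approx -13001.0$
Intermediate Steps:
$-12995 - \left(\frac{16633}{2464} - \frac{8119 + 6347}{12875}\right) = -12995 + \left(\left(-16633\right) \frac{1}{2464} + 14466 \cdot \frac{1}{12875}\right) = -12995 + \left(- \frac{16633}{2464} + \frac{14466}{12875}\right) = -12995 - \frac{178505651}{31724000} = - \frac{412431885651}{31724000}$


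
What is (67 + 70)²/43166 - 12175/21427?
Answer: -123382687/924917882 ≈ -0.13340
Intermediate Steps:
(67 + 70)²/43166 - 12175/21427 = 137²*(1/43166) - 12175*1/21427 = 18769*(1/43166) - 12175/21427 = 18769/43166 - 12175/21427 = -123382687/924917882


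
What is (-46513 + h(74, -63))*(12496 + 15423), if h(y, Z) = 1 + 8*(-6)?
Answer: -1299908640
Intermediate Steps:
h(y, Z) = -47 (h(y, Z) = 1 - 48 = -47)
(-46513 + h(74, -63))*(12496 + 15423) = (-46513 - 47)*(12496 + 15423) = -46560*27919 = -1299908640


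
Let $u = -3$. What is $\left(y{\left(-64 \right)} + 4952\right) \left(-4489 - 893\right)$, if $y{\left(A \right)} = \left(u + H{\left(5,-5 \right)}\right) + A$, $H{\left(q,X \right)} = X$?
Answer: $-26264160$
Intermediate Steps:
$y{\left(A \right)} = -8 + A$ ($y{\left(A \right)} = \left(-3 - 5\right) + A = -8 + A$)
$\left(y{\left(-64 \right)} + 4952\right) \left(-4489 - 893\right) = \left(\left(-8 - 64\right) + 4952\right) \left(-4489 - 893\right) = \left(-72 + 4952\right) \left(-5382\right) = 4880 \left(-5382\right) = -26264160$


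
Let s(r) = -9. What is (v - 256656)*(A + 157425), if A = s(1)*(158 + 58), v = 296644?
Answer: 6217374228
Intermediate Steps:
A = -1944 (A = -9*(158 + 58) = -9*216 = -1944)
(v - 256656)*(A + 157425) = (296644 - 256656)*(-1944 + 157425) = 39988*155481 = 6217374228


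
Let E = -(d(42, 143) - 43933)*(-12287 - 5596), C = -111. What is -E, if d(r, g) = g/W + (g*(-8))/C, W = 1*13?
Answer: 29055094278/37 ≈ 7.8527e+8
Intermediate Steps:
W = 13
d(r, g) = 215*g/1443 (d(r, g) = g/13 + (g*(-8))/(-111) = g*(1/13) - 8*g*(-1/111) = g/13 + 8*g/111 = 215*g/1443)
E = -29055094278/37 (E = -((215/1443)*143 - 43933)*(-12287 - 5596) = -(2365/111 - 43933)*(-17883) = -(-4874198)*(-17883)/111 = -1*29055094278/37 = -29055094278/37 ≈ -7.8527e+8)
-E = -1*(-29055094278/37) = 29055094278/37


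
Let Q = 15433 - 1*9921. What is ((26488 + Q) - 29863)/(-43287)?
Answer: -2137/43287 ≈ -0.049368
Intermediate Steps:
Q = 5512 (Q = 15433 - 9921 = 5512)
((26488 + Q) - 29863)/(-43287) = ((26488 + 5512) - 29863)/(-43287) = (32000 - 29863)*(-1/43287) = 2137*(-1/43287) = -2137/43287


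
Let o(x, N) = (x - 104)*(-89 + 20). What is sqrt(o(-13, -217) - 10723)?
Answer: 5*I*sqrt(106) ≈ 51.478*I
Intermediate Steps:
o(x, N) = 7176 - 69*x (o(x, N) = (-104 + x)*(-69) = 7176 - 69*x)
sqrt(o(-13, -217) - 10723) = sqrt((7176 - 69*(-13)) - 10723) = sqrt((7176 + 897) - 10723) = sqrt(8073 - 10723) = sqrt(-2650) = 5*I*sqrt(106)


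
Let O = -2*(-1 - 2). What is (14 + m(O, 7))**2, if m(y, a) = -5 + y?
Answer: 225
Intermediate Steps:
O = 6 (O = -2*(-3) = 6)
(14 + m(O, 7))**2 = (14 + (-5 + 6))**2 = (14 + 1)**2 = 15**2 = 225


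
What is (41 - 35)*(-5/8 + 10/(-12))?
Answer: -35/4 ≈ -8.7500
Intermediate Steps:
(41 - 35)*(-5/8 + 10/(-12)) = 6*(-5*⅛ + 10*(-1/12)) = 6*(-5/8 - ⅚) = 6*(-35/24) = -35/4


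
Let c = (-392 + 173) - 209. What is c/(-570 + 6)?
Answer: 107/141 ≈ 0.75887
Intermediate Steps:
c = -428 (c = -219 - 209 = -428)
c/(-570 + 6) = -428/(-570 + 6) = -428/(-564) = -1/564*(-428) = 107/141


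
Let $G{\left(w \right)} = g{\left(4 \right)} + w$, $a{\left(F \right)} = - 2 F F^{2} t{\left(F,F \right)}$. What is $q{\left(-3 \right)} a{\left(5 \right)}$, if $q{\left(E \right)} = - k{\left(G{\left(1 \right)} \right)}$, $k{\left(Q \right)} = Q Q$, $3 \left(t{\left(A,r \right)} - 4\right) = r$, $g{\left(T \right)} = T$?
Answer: $\frac{106250}{3} \approx 35417.0$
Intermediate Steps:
$t{\left(A,r \right)} = 4 + \frac{r}{3}$
$a{\left(F \right)} = - 2 F^{3} \left(4 + \frac{F}{3}\right)$ ($a{\left(F \right)} = - 2 F F^{2} \left(4 + \frac{F}{3}\right) = - 2 F^{3} \left(4 + \frac{F}{3}\right)$)
$G{\left(w \right)} = 4 + w$
$k{\left(Q \right)} = Q^{2}$
$q{\left(E \right)} = -25$ ($q{\left(E \right)} = - \left(4 + 1\right)^{2} = - 5^{2} = \left(-1\right) 25 = -25$)
$q{\left(-3 \right)} a{\left(5 \right)} = - 25 \frac{2 \cdot 5^{3} \left(-12 - 5\right)}{3} = - 25 \cdot \frac{2}{3} \cdot 125 \left(-12 - 5\right) = - 25 \cdot \frac{2}{3} \cdot 125 \left(-17\right) = \left(-25\right) \left(- \frac{4250}{3}\right) = \frac{106250}{3}$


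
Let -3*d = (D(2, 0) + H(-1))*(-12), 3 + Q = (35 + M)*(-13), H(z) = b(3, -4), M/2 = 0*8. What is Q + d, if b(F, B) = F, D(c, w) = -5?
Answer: -466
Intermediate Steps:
M = 0 (M = 2*(0*8) = 2*0 = 0)
H(z) = 3
Q = -458 (Q = -3 + (35 + 0)*(-13) = -3 + 35*(-13) = -3 - 455 = -458)
d = -8 (d = -(-5 + 3)*(-12)/3 = -(-2)*(-12)/3 = -⅓*24 = -8)
Q + d = -458 - 8 = -466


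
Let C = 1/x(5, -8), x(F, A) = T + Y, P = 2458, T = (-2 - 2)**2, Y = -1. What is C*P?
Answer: 2458/15 ≈ 163.87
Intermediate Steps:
T = 16 (T = (-4)**2 = 16)
x(F, A) = 15 (x(F, A) = 16 - 1 = 15)
C = 1/15 ≈ 0.066667
C*P = (1/15)*2458 = 2458/15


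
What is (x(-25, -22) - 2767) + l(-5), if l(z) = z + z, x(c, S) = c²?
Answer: -2152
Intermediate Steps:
l(z) = 2*z
(x(-25, -22) - 2767) + l(-5) = ((-25)² - 2767) + 2*(-5) = (625 - 2767) - 10 = -2142 - 10 = -2152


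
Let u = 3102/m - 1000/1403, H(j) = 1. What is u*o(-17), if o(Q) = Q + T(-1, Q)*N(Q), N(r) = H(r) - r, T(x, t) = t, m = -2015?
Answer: 2056575238/2827045 ≈ 727.46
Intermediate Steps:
N(r) = 1 - r
o(Q) = Q + Q*(1 - Q)
u = -6367106/2827045 (u = 3102/(-2015) - 1000/1403 = 3102*(-1/2015) - 1000*1/1403 = -3102/2015 - 1000/1403 = -6367106/2827045 ≈ -2.2522)
u*o(-17) = -(-108240802)*(2 - 1*(-17))/2827045 = -(-108240802)*(2 + 17)/2827045 = -(-108240802)*19/2827045 = -6367106/2827045*(-323) = 2056575238/2827045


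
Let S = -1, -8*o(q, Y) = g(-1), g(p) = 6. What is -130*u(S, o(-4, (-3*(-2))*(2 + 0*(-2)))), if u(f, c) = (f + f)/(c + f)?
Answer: -1040/7 ≈ -148.57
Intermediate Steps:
o(q, Y) = -¾ (o(q, Y) = -⅛*6 = -¾)
u(f, c) = 2*f/(c + f) (u(f, c) = (2*f)/(c + f) = 2*f/(c + f))
-130*u(S, o(-4, (-3*(-2))*(2 + 0*(-2)))) = -260*(-1)/(-¾ - 1) = -260*(-1)/(-7/4) = -260*(-1)*(-4)/7 = -130*8/7 = -1040/7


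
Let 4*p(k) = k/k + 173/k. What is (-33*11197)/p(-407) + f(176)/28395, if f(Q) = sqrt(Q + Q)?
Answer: -100257938/39 + 4*sqrt(22)/28395 ≈ -2.5707e+6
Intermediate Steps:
f(Q) = sqrt(2)*sqrt(Q) (f(Q) = sqrt(2*Q) = sqrt(2)*sqrt(Q))
p(k) = 1/4 + 173/(4*k) (p(k) = (k/k + 173/k)/4 = (1 + 173/k)/4 = 1/4 + 173/(4*k))
(-33*11197)/p(-407) + f(176)/28395 = (-33*11197)/(((1/4)*(173 - 407)/(-407))) + (sqrt(2)*sqrt(176))/28395 = -369501/((1/4)*(-1/407)*(-234)) + (sqrt(2)*(4*sqrt(11)))*(1/28395) = -369501/117/814 + (4*sqrt(22))*(1/28395) = -369501*814/117 + 4*sqrt(22)/28395 = -100257938/39 + 4*sqrt(22)/28395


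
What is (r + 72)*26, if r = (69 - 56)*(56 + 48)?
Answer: 37024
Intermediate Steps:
r = 1352 (r = 13*104 = 1352)
(r + 72)*26 = (1352 + 72)*26 = 1424*26 = 37024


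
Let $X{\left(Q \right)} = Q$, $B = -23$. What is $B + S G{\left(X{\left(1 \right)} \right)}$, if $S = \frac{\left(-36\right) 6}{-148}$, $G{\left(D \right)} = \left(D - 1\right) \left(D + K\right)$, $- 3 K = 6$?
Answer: $-23$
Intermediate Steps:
$K = -2$ ($K = \left(- \frac{1}{3}\right) 6 = -2$)
$G{\left(D \right)} = \left(-1 + D\right) \left(-2 + D\right)$ ($G{\left(D \right)} = \left(D - 1\right) \left(D - 2\right) = \left(-1 + D\right) \left(-2 + D\right)$)
$S = \frac{54}{37}$ ($S = \left(-216\right) \left(- \frac{1}{148}\right) = \frac{54}{37} \approx 1.4595$)
$B + S G{\left(X{\left(1 \right)} \right)} = -23 + \frac{54 \left(2 + 1^{2} - 3\right)}{37} = -23 + \frac{54 \left(2 + 1 - 3\right)}{37} = -23 + \frac{54}{37} \cdot 0 = -23 + 0 = -23$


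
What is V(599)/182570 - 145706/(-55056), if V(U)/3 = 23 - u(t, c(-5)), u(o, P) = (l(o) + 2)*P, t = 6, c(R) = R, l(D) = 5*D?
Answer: 179944393/67916040 ≈ 2.6495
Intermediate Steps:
u(o, P) = P*(2 + 5*o) (u(o, P) = (5*o + 2)*P = (2 + 5*o)*P = P*(2 + 5*o))
V(U) = 549 (V(U) = 3*(23 - (-5)*(2 + 5*6)) = 3*(23 - (-5)*(2 + 30)) = 3*(23 - (-5)*32) = 3*(23 - 1*(-160)) = 3*(23 + 160) = 3*183 = 549)
V(599)/182570 - 145706/(-55056) = 549/182570 - 145706/(-55056) = 549*(1/182570) - 145706*(-1/55056) = 549/182570 + 1969/744 = 179944393/67916040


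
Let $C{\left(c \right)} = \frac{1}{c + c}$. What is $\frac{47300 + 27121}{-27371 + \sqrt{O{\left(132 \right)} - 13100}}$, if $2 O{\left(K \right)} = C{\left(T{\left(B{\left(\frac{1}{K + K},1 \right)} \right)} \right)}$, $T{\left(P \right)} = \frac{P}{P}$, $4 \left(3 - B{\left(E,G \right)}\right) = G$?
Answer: $- \frac{8147908764}{2996738963} - \frac{148842 i \sqrt{52399}}{2996738963} \approx -2.7189 - 0.011369 i$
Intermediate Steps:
$B{\left(E,G \right)} = 3 - \frac{G}{4}$
$T{\left(P \right)} = 1$
$C{\left(c \right)} = \frac{1}{2 c}$
$O{\left(K \right)} = \frac{1}{4}$ ($O{\left(K \right)} = \frac{\frac{1}{2} \cdot 1^{-1}}{2} = \frac{\frac{1}{2} \cdot 1}{2} = \frac{1}{2} \cdot \frac{1}{2} = \frac{1}{4}$)
$\frac{47300 + 27121}{-27371 + \sqrt{O{\left(132 \right)} - 13100}} = \frac{47300 + 27121}{-27371 + \sqrt{\frac{1}{4} - 13100}} = \frac{74421}{-27371 + \sqrt{- \frac{52399}{4}}} = \frac{74421}{-27371 + \frac{i \sqrt{52399}}{2}}$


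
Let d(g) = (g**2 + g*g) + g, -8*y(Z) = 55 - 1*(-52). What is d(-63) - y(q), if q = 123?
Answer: 63107/8 ≈ 7888.4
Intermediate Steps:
y(Z) = -107/8 (y(Z) = -(55 - 1*(-52))/8 = -(55 + 52)/8 = -1/8*107 = -107/8)
d(g) = g + 2*g**2 (d(g) = (g**2 + g**2) + g = 2*g**2 + g = g + 2*g**2)
d(-63) - y(q) = -63*(1 + 2*(-63)) - 1*(-107/8) = -63*(1 - 126) + 107/8 = -63*(-125) + 107/8 = 7875 + 107/8 = 63107/8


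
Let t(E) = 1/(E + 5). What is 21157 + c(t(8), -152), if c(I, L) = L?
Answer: 21005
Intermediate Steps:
t(E) = 1/(5 + E)
21157 + c(t(8), -152) = 21157 - 152 = 21005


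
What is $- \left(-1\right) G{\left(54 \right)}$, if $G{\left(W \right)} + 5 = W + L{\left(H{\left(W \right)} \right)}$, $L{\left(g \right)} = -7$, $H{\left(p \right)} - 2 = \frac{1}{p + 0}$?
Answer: $42$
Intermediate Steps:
$H{\left(p \right)} = 2 + \frac{1}{p}$ ($H{\left(p \right)} = 2 + \frac{1}{p + 0} = 2 + \frac{1}{p}$)
$G{\left(W \right)} = -12 + W$ ($G{\left(W \right)} = -5 + \left(W - 7\right) = -5 + \left(-7 + W\right) = -12 + W$)
$- \left(-1\right) G{\left(54 \right)} = - \left(-1\right) \left(-12 + 54\right) = - \left(-1\right) 42 = \left(-1\right) \left(-42\right) = 42$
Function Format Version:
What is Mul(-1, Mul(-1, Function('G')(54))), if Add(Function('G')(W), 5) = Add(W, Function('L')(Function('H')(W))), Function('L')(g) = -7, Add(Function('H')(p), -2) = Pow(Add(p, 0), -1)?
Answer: 42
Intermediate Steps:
Function('H')(p) = Add(2, Pow(p, -1)) (Function('H')(p) = Add(2, Pow(Add(p, 0), -1)) = Add(2, Pow(p, -1)))
Function('G')(W) = Add(-12, W) (Function('G')(W) = Add(-5, Add(W, -7)) = Add(-5, Add(-7, W)) = Add(-12, W))
Mul(-1, Mul(-1, Function('G')(54))) = Mul(-1, Mul(-1, Add(-12, 54))) = Mul(-1, Mul(-1, 42)) = Mul(-1, -42) = 42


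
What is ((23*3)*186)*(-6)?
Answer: -77004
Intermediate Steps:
((23*3)*186)*(-6) = (69*186)*(-6) = 12834*(-6) = -77004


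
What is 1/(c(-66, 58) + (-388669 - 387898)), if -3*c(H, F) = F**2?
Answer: -3/2333065 ≈ -1.2859e-6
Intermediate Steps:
c(H, F) = -F**2/3
1/(c(-66, 58) + (-388669 - 387898)) = 1/(-1/3*58**2 + (-388669 - 387898)) = 1/(-1/3*3364 - 776567) = 1/(-3364/3 - 776567) = 1/(-2333065/3) = -3/2333065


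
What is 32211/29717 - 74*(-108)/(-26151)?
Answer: 201617199/259043089 ≈ 0.77832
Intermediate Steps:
32211/29717 - 74*(-108)/(-26151) = 32211*(1/29717) + 7992*(-1/26151) = 32211/29717 - 2664/8717 = 201617199/259043089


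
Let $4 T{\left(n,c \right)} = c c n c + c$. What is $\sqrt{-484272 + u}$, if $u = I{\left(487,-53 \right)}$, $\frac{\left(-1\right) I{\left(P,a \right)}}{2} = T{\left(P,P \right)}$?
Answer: $2 i \sqrt{7031262949} \approx 1.6771 \cdot 10^{5} i$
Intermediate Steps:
$T{\left(n,c \right)} = \frac{c}{4} + \frac{n c^{3}}{4}$ ($T{\left(n,c \right)} = \frac{c c n c + c}{4} = \frac{c^{2} n c + c}{4} = \frac{n c^{2} c + c}{4} = \frac{n c^{3} + c}{4} = \frac{c + n c^{3}}{4} = \frac{c}{4} + \frac{n c^{3}}{4}$)
$I{\left(P,a \right)} = - \frac{P \left(1 + P^{3}\right)}{2}$ ($I{\left(P,a \right)} = - 2 \frac{P \left(1 + P P^{2}\right)}{4} = - 2 \frac{P \left(1 + P^{3}\right)}{4} = - \frac{P \left(1 + P^{3}\right)}{2}$)
$u = -28124567524$ ($u = \left(- \frac{1}{2}\right) 487 \left(1 + 487^{3}\right) = \left(- \frac{1}{2}\right) 487 \left(1 + 115501303\right) = \left(- \frac{1}{2}\right) 487 \cdot 115501304 = -28124567524$)
$\sqrt{-484272 + u} = \sqrt{-484272 - 28124567524} = \sqrt{-28125051796} = 2 i \sqrt{7031262949}$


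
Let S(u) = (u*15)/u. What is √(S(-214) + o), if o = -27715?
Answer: 10*I*√277 ≈ 166.43*I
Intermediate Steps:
S(u) = 15 (S(u) = (15*u)/u = 15)
√(S(-214) + o) = √(15 - 27715) = √(-27700) = 10*I*√277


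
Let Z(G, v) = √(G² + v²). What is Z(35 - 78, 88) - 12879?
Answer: -12879 + √9593 ≈ -12781.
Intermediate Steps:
Z(35 - 78, 88) - 12879 = √((35 - 78)² + 88²) - 12879 = √((-43)² + 7744) - 12879 = √(1849 + 7744) - 12879 = √9593 - 12879 = -12879 + √9593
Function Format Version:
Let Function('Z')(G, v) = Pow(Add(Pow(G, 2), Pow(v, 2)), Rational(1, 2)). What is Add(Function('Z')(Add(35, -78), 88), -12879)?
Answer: Add(-12879, Pow(9593, Rational(1, 2))) ≈ -12781.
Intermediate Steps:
Add(Function('Z')(Add(35, -78), 88), -12879) = Add(Pow(Add(Pow(Add(35, -78), 2), Pow(88, 2)), Rational(1, 2)), -12879) = Add(Pow(Add(Pow(-43, 2), 7744), Rational(1, 2)), -12879) = Add(Pow(Add(1849, 7744), Rational(1, 2)), -12879) = Add(Pow(9593, Rational(1, 2)), -12879) = Add(-12879, Pow(9593, Rational(1, 2)))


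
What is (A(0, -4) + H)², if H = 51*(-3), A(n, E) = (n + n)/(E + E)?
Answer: 23409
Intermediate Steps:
A(n, E) = n/E (A(n, E) = (2*n)/((2*E)) = (2*n)*(1/(2*E)) = n/E)
H = -153
(A(0, -4) + H)² = (0/(-4) - 153)² = (0*(-¼) - 153)² = (0 - 153)² = (-153)² = 23409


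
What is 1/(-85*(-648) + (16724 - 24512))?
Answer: 1/47292 ≈ 2.1145e-5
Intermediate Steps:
1/(-85*(-648) + (16724 - 24512)) = 1/(55080 - 7788) = 1/47292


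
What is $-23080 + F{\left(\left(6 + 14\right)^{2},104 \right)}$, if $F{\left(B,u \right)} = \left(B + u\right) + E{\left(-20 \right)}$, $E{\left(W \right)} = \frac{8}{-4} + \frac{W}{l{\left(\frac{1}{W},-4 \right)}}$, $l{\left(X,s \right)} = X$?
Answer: $-22178$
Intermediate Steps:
$E{\left(W \right)} = -2 + W^{2}$ ($E{\left(W \right)} = \frac{8}{-4} + \frac{W}{\frac{1}{W}} = 8 \left(- \frac{1}{4}\right) + W W = -2 + W^{2}$)
$F{\left(B,u \right)} = 398 + B + u$ ($F{\left(B,u \right)} = \left(B + u\right) - \left(2 - \left(-20\right)^{2}\right) = \left(B + u\right) + \left(-2 + 400\right) = \left(B + u\right) + 398 = 398 + B + u$)
$-23080 + F{\left(\left(6 + 14\right)^{2},104 \right)} = -23080 + \left(398 + \left(6 + 14\right)^{2} + 104\right) = -23080 + \left(398 + 20^{2} + 104\right) = -23080 + \left(398 + 400 + 104\right) = -23080 + 902 = -22178$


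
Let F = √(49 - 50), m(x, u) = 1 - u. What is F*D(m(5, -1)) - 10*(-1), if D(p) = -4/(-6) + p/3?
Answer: 10 + 4*I/3 ≈ 10.0 + 1.3333*I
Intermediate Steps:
F = I (F = √(-1) = I ≈ 1.0*I)
D(p) = ⅔ + p/3 (D(p) = -4*(-⅙) + p*(⅓) = ⅔ + p/3)
F*D(m(5, -1)) - 10*(-1) = I*(⅔ + (1 - 1*(-1))/3) - 10*(-1) = I*(⅔ + (1 + 1)/3) + 10 = I*(⅔ + (⅓)*2) + 10 = I*(⅔ + ⅔) + 10 = I*(4/3) + 10 = 4*I/3 + 10 = 10 + 4*I/3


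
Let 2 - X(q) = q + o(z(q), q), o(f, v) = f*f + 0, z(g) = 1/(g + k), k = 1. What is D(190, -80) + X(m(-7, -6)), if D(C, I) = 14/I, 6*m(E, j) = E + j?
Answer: 19151/5880 ≈ 3.2570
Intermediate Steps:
z(g) = 1/(1 + g) (z(g) = 1/(g + 1) = 1/(1 + g))
m(E, j) = E/6 + j/6 (m(E, j) = (E + j)/6 = E/6 + j/6)
o(f, v) = f² (o(f, v) = f² + 0 = f²)
X(q) = 2 - q - 1/(1 + q)² (X(q) = 2 - (q + (1/(1 + q))²) = 2 - (q + (1 + q)⁻²) = 2 + (-q - 1/(1 + q)²) = 2 - q - 1/(1 + q)²)
D(190, -80) + X(m(-7, -6)) = 14/(-80) + (2 - ((⅙)*(-7) + (⅙)*(-6)) - 1/(1 + ((⅙)*(-7) + (⅙)*(-6)))²) = 14*(-1/80) + (2 - (-7/6 - 1) - 1/(1 + (-7/6 - 1))²) = -7/40 + (2 - 1*(-13/6) - 1/(1 - 13/6)²) = -7/40 + (2 + 13/6 - 1/(-7/6)²) = -7/40 + (2 + 13/6 - 1*36/49) = -7/40 + (2 + 13/6 - 36/49) = -7/40 + 1009/294 = 19151/5880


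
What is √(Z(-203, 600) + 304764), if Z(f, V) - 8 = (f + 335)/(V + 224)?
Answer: √12933311390/206 ≈ 552.06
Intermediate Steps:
Z(f, V) = 8 + (335 + f)/(224 + V) (Z(f, V) = 8 + (f + 335)/(V + 224) = 8 + (335 + f)/(224 + V))
√(Z(-203, 600) + 304764) = √((2127 - 203 + 8*600)/(224 + 600) + 304764) = √((2127 - 203 + 4800)/824 + 304764) = √((1/824)*6724 + 304764) = √(1681/206 + 304764) = √(62783065/206) = √12933311390/206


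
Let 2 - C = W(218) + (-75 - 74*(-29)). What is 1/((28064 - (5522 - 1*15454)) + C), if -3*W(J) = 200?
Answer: 3/107981 ≈ 2.7783e-5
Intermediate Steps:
W(J) = -200/3 (W(J) = -⅓*200 = -200/3)
C = -6007/3 (C = 2 - (-200/3 + (-75 - 74*(-29))) = 2 - (-200/3 + (-75 + 2146)) = 2 - (-200/3 + 2071) = 2 - 1*6013/3 = 2 - 6013/3 = -6007/3 ≈ -2002.3)
1/((28064 - (5522 - 1*15454)) + C) = 1/((28064 - (5522 - 1*15454)) - 6007/3) = 1/((28064 - (5522 - 15454)) - 6007/3) = 1/((28064 - 1*(-9932)) - 6007/3) = 1/((28064 + 9932) - 6007/3) = 1/(37996 - 6007/3) = 1/(107981/3) = 3/107981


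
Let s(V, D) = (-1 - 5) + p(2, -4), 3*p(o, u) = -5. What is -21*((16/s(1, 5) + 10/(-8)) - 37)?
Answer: 77931/92 ≈ 847.08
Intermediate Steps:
p(o, u) = -5/3 (p(o, u) = (⅓)*(-5) = -5/3)
s(V, D) = -23/3 (s(V, D) = (-1 - 5) - 5/3 = -6 - 5/3 = -23/3)
-21*((16/s(1, 5) + 10/(-8)) - 37) = -21*((16/(-23/3) + 10/(-8)) - 37) = -21*((16*(-3/23) + 10*(-⅛)) - 37) = -21*((-48/23 - 5/4) - 37) = -21*(-307/92 - 37) = -21*(-3711/92) = 77931/92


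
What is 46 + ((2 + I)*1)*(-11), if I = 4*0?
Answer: 24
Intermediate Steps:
I = 0
46 + ((2 + I)*1)*(-11) = 46 + ((2 + 0)*1)*(-11) = 46 + (2*1)*(-11) = 46 + 2*(-11) = 46 - 22 = 24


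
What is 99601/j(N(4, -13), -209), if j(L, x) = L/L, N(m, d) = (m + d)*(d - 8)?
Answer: 99601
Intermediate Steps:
N(m, d) = (-8 + d)*(d + m) (N(m, d) = (d + m)*(-8 + d) = (-8 + d)*(d + m))
j(L, x) = 1
99601/j(N(4, -13), -209) = 99601/1 = 99601*1 = 99601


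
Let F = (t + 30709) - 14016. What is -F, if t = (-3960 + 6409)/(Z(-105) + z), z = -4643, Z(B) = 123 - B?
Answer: -73697146/4415 ≈ -16692.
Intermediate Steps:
t = -2449/4415 (t = (-3960 + 6409)/((123 - 1*(-105)) - 4643) = 2449/((123 + 105) - 4643) = 2449/(228 - 4643) = 2449/(-4415) = 2449*(-1/4415) = -2449/4415 ≈ -0.55470)
F = 73697146/4415 (F = (-2449/4415 + 30709) - 14016 = 135577786/4415 - 14016 = 73697146/4415 ≈ 16692.)
-F = -1*73697146/4415 = -73697146/4415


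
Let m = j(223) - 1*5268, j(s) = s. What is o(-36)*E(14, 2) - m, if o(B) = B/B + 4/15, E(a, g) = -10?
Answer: 15097/3 ≈ 5032.3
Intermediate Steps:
m = -5045 (m = 223 - 1*5268 = 223 - 5268 = -5045)
o(B) = 19/15 (o(B) = 1 + 4*(1/15) = 1 + 4/15 = 19/15)
o(-36)*E(14, 2) - m = (19/15)*(-10) - 1*(-5045) = -38/3 + 5045 = 15097/3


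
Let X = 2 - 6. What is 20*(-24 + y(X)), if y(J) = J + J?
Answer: -640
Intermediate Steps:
X = -4
y(J) = 2*J
20*(-24 + y(X)) = 20*(-24 + 2*(-4)) = 20*(-24 - 8) = 20*(-32) = -640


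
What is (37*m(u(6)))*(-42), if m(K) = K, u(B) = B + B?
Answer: -18648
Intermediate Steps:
u(B) = 2*B
(37*m(u(6)))*(-42) = (37*(2*6))*(-42) = (37*12)*(-42) = 444*(-42) = -18648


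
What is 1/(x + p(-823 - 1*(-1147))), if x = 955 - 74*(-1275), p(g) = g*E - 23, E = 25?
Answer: 1/103382 ≈ 9.6729e-6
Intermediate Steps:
p(g) = -23 + 25*g (p(g) = g*25 - 23 = 25*g - 23 = -23 + 25*g)
x = 95305 (x = 955 + 94350 = 95305)
1/(x + p(-823 - 1*(-1147))) = 1/(95305 + (-23 + 25*(-823 - 1*(-1147)))) = 1/(95305 + (-23 + 25*(-823 + 1147))) = 1/(95305 + (-23 + 25*324)) = 1/(95305 + (-23 + 8100)) = 1/(95305 + 8077) = 1/103382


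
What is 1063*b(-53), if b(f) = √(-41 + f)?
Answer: 1063*I*√94 ≈ 10306.0*I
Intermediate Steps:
1063*b(-53) = 1063*√(-41 - 53) = 1063*√(-94) = 1063*(I*√94) = 1063*I*√94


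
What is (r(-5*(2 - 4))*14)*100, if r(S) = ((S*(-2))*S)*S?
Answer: -2800000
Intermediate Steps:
r(S) = -2*S³ (r(S) = ((-2*S)*S)*S = (-2*S²)*S = -2*S³)
(r(-5*(2 - 4))*14)*100 = (-2*(-125*(2 - 4)³)*14)*100 = (-2*(-5*(-2))³*14)*100 = (-2*10³*14)*100 = (-2*1000*14)*100 = -2000*14*100 = -28000*100 = -2800000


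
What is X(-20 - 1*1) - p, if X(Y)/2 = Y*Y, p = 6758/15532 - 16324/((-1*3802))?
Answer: 12951302841/14763166 ≈ 877.27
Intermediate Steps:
p = 69809571/14763166 (p = 6758*(1/15532) - 16324/(-3802) = 3379/7766 - 16324*(-1/3802) = 3379/7766 + 8162/1901 = 69809571/14763166 ≈ 4.7286)
X(Y) = 2*Y² (X(Y) = 2*(Y*Y) = 2*Y²)
X(-20 - 1*1) - p = 2*(-20 - 1*1)² - 1*69809571/14763166 = 2*(-20 - 1)² - 69809571/14763166 = 2*(-21)² - 69809571/14763166 = 2*441 - 69809571/14763166 = 882 - 69809571/14763166 = 12951302841/14763166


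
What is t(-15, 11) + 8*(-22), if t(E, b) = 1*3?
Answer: -173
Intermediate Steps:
t(E, b) = 3
t(-15, 11) + 8*(-22) = 3 + 8*(-22) = 3 - 176 = -173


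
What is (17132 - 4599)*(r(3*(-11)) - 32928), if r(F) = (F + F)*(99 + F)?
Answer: -467280372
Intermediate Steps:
r(F) = 2*F*(99 + F) (r(F) = (2*F)*(99 + F) = 2*F*(99 + F))
(17132 - 4599)*(r(3*(-11)) - 32928) = (17132 - 4599)*(2*(3*(-11))*(99 + 3*(-11)) - 32928) = 12533*(2*(-33)*(99 - 33) - 32928) = 12533*(2*(-33)*66 - 32928) = 12533*(-4356 - 32928) = 12533*(-37284) = -467280372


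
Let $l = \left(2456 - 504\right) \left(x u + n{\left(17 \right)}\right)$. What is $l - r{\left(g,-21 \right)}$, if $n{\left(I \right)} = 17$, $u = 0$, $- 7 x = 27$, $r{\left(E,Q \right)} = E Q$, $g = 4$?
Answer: $33268$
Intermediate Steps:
$x = - \frac{27}{7}$ ($x = \left(- \frac{1}{7}\right) 27 = - \frac{27}{7} \approx -3.8571$)
$l = 33184$ ($l = \left(2456 - 504\right) \left(\left(- \frac{27}{7}\right) 0 + 17\right) = 1952 \left(0 + 17\right) = 1952 \cdot 17 = 33184$)
$l - r{\left(g,-21 \right)} = 33184 - 4 \left(-21\right) = 33184 - -84 = 33184 + 84 = 33268$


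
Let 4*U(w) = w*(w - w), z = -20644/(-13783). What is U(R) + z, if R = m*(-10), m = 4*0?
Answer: 20644/13783 ≈ 1.4978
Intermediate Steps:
m = 0
R = 0 (R = 0*(-10) = 0)
z = 20644/13783 (z = -20644*(-1/13783) = 20644/13783 ≈ 1.4978)
U(w) = 0 (U(w) = (w*(w - w))/4 = (w*0)/4 = (¼)*0 = 0)
U(R) + z = 0 + 20644/13783 = 20644/13783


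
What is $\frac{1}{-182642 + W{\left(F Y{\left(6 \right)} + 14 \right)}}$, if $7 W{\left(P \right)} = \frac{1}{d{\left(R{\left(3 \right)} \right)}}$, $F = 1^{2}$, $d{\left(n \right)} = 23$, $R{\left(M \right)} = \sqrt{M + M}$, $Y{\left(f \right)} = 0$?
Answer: $- \frac{161}{29405361} \approx -5.4752 \cdot 10^{-6}$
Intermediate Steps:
$R{\left(M \right)} = \sqrt{2} \sqrt{M}$ ($R{\left(M \right)} = \sqrt{2 M} = \sqrt{2} \sqrt{M}$)
$F = 1$
$W{\left(P \right)} = \frac{1}{161}$ ($W{\left(P \right)} = \frac{1}{7 \cdot 23} = \frac{1}{7} \cdot \frac{1}{23} = \frac{1}{161}$)
$\frac{1}{-182642 + W{\left(F Y{\left(6 \right)} + 14 \right)}} = \frac{1}{-182642 + \frac{1}{161}} = \frac{1}{- \frac{29405361}{161}} = - \frac{161}{29405361}$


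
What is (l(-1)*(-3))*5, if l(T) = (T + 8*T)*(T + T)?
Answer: -270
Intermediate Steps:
l(T) = 18*T² (l(T) = (9*T)*(2*T) = 18*T²)
(l(-1)*(-3))*5 = ((18*(-1)²)*(-3))*5 = ((18*1)*(-3))*5 = (18*(-3))*5 = -54*5 = -270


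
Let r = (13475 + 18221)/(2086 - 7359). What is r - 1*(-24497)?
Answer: 129140985/5273 ≈ 24491.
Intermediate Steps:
r = -31696/5273 (r = 31696/(-5273) = 31696*(-1/5273) = -31696/5273 ≈ -6.0110)
r - 1*(-24497) = -31696/5273 - 1*(-24497) = -31696/5273 + 24497 = 129140985/5273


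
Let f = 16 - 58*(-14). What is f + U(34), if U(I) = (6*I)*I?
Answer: 7764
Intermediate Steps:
U(I) = 6*I²
f = 828 (f = 16 + 812 = 828)
f + U(34) = 828 + 6*34² = 828 + 6*1156 = 828 + 6936 = 7764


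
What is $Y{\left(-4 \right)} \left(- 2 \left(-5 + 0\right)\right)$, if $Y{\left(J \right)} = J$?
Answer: $-40$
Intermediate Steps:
$Y{\left(-4 \right)} \left(- 2 \left(-5 + 0\right)\right) = - 4 \left(- 2 \left(-5 + 0\right)\right) = - 4 \left(\left(-2\right) \left(-5\right)\right) = \left(-4\right) 10 = -40$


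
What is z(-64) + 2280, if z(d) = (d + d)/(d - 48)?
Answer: 15968/7 ≈ 2281.1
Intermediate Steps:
z(d) = 2*d/(-48 + d) (z(d) = (2*d)/(-48 + d) = 2*d/(-48 + d))
z(-64) + 2280 = 2*(-64)/(-48 - 64) + 2280 = 2*(-64)/(-112) + 2280 = 2*(-64)*(-1/112) + 2280 = 8/7 + 2280 = 15968/7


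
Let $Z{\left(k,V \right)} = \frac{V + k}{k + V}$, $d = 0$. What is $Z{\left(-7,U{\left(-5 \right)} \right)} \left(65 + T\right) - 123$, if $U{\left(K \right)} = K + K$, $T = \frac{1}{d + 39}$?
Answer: $- \frac{2261}{39} \approx -57.974$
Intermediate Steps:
$T = \frac{1}{39}$ ($T = \frac{1}{0 + 39} = \frac{1}{39} \approx 0.025641$)
$U{\left(K \right)} = 2 K$
$Z{\left(k,V \right)} = 1$ ($Z{\left(k,V \right)} = \frac{V + k}{V + k} = 1$)
$Z{\left(-7,U{\left(-5 \right)} \right)} \left(65 + T\right) - 123 = 1 \left(65 + \frac{1}{39}\right) - 123 = 1 \cdot \frac{2536}{39} - 123 = \frac{2536}{39} - 123 = - \frac{2261}{39}$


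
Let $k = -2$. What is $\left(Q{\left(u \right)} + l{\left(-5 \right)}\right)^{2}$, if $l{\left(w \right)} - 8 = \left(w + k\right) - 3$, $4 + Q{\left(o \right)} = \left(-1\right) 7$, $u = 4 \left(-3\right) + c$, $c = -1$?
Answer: $169$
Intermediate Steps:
$u = -13$ ($u = 4 \left(-3\right) - 1 = -12 - 1 = -13$)
$Q{\left(o \right)} = -11$ ($Q{\left(o \right)} = -4 - 7 = -11$)
$l{\left(w \right)} = 3 + w$ ($l{\left(w \right)} = 8 + \left(\left(w - 2\right) - 3\right) = 8 + \left(\left(-2 + w\right) - 3\right) = 8 + \left(-5 + w\right) = 3 + w$)
$\left(Q{\left(u \right)} + l{\left(-5 \right)}\right)^{2} = \left(-11 + \left(3 - 5\right)\right)^{2} = \left(-11 - 2\right)^{2} = \left(-13\right)^{2} = 169$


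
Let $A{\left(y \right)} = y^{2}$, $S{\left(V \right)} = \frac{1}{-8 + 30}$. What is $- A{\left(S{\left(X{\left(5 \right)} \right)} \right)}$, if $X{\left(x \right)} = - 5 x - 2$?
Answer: $- \frac{1}{484} \approx -0.0020661$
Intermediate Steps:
$X{\left(x \right)} = -2 - 5 x$
$S{\left(V \right)} = \frac{1}{22}$
$- A{\left(S{\left(X{\left(5 \right)} \right)} \right)} = - \frac{1}{484}$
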